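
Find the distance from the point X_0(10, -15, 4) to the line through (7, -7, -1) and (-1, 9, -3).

√17

A direction vector is d = (-8, 16, -2).
AP = (3, -8, 5), and AP × d = (-64, -34, -16).
|AP × d|² = 5508 and |d|² = 324, so the distance is √(5508/324) = √17.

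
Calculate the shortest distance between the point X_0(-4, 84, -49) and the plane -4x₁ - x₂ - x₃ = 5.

Normal vector n = (-4, -1, -1), and n·(-4, 84, -49) - 5 = -24.
|n| = √(16 + 1 + 1) = 3√2, so the distance is |-24|/(3√2) = 4√2.

4√2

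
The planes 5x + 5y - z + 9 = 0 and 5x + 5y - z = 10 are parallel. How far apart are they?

19√51/51

Both planes have normal n = (5, 5, -1), |n| = √51. Any point on the first plane is at distance |10 − (-9)|/|n| = 19/√51 from the second.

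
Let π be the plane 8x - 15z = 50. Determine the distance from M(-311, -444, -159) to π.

9

n = (8, 0, -15); n·P − 50 = -153; |n| = 17; distance = 153/17 = 9.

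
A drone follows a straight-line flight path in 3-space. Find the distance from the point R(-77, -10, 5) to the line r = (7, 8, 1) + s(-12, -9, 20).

Direction vector d = (-12, -9, 20).
AP = (-84, -18, 4); AP·d = 1250, |AP|² = 7396, |d|² = 625.
distance² = |AP|² − (AP·d)²/|d|² = 7396 − 1562500/625 = 4896, so the distance is 12√34.

12√34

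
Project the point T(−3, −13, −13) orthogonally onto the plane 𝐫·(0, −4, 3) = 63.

The perpendicular from T has direction n = (0, −4, 3): r = (−3, −13, −13) + μ(0, −4, 3).
Substitute into the plane: n·(T + μn) = 63 gives 13 + 25μ = 63, so μ = 2.
Foot = (−3, −13, −13) + 2·(0, −4, 3) = (−3, −21, −7).

(-3, -21, -7)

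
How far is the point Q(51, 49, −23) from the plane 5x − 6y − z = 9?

25√62/62

n = (5, −6, −1); n·P − 9 = -25; |n| = √62; distance = 25/√62 = 25√62/62.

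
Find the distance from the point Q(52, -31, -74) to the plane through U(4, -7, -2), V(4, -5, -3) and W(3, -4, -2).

12√14/7

UV = (0, 2, -1) and UW = (-1, 3, 0), so a normal is n = UV × UW = (3, 1, 2).
d = |3·52 + 1·(-31) + 2·(-74) − 1| / √(9 + 1 + 4) = |-24| / √14 = 24/√14.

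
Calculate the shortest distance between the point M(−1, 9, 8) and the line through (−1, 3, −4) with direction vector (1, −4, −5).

2√3

Direction vector d = (1, −4, −5).
AP = (0, 6, 12), and AP × d = (18, 12, −6).
|AP × d|² = 504 and |d|² = 42, so the distance is √(504/42) = √12 = 2√3.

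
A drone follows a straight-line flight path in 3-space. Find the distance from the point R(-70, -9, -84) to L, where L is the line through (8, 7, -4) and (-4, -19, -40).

A direction vector is d = (-12, -26, -36).
AP = (-78, -16, -80), and AP × d = (-1504, -1848, 1836).
|AP × d|² = 9048016 and |d|² = 2116, so the distance is √(9048016/2116) = √4276 = 2√1069.

2√1069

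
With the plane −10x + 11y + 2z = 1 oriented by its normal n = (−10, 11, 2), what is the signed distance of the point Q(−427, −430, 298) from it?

n·Q − 1 = 135.
|n| = 15, so the signed distance is 135/15 = 9.

9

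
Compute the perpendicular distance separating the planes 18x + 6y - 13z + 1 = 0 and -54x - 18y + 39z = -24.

9/23

Divide the second equation by -3 to match normals: 18x + 6y - 13z = 8.
Both planes have normal n = (18, 6, -13), |n| = 23. Any point on the first plane is at distance |8 − (-1)|/|n| = 9/23 from the second.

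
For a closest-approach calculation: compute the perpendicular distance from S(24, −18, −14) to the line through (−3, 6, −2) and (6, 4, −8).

A direction vector is d = (9, −2, −6).
AP = (27, −24, −12); AP·d = 363, |AP|² = 1449, |d|² = 121.
distance² = |AP|² − (AP·d)²/|d|² = 1449 − 131769/121 = 360, so the distance is 6√10.

6√10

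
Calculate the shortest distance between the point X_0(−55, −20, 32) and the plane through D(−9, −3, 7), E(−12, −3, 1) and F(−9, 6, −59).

1

DE = (−3, 0, −6) and DF = (0, 9, −66), so a normal is n = DE × DF = (54, −198, −27).
Then n·(−55, −20, 32) − (−81) = 207.
|n| = √(2916 + 39204 + 729) = 207, so the distance is |207|/207 = 1.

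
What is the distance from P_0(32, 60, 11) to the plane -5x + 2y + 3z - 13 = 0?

d = |(-5)·32 + 2·60 + 3·11 − 13| / √(25 + 4 + 9) = |-20| / √38 = 10√38/19.

20/√38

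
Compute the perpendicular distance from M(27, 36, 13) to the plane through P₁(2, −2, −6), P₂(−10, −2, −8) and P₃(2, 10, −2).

13/√41

P₁P₂ = (−12, 0, −2) and P₁P₃ = (0, 12, 4), so a normal is n = P₁P₂ × P₁P₃ = (24, 48, −144).
n = (24, 48, −144); n·P − 816 = -312; |n| = 24√41; distance = 312/(24√41) = 13/√41.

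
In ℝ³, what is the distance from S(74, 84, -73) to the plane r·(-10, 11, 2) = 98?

4

d = |(-10)·74 + 11·84 + 2·(-73) − 98| / √(100 + 121 + 4) = |-60| / 15 = 4.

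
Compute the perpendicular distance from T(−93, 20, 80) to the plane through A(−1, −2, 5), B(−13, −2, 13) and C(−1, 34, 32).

AB = (−12, 0, 8) and AC = (0, 36, 27), so a normal is n = AB × AC = (−288, 324, −432).
n = (−288, 324, −432); n·P − (-2520) = 1224; |n| = 612; distance = 1224/612 = 2.

2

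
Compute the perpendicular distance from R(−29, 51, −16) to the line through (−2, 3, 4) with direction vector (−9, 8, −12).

Direction vector d = (−9, 8, −12).
AP = (−27, 48, −20); AP·d = 867, |AP|² = 3433, |d|² = 289.
distance² = |AP|² − (AP·d)²/|d|² = 3433 − 751689/289 = 832, so the distance is 8√13.

8√13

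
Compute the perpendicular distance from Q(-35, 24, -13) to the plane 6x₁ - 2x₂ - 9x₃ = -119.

2

Normal vector n = (6, -2, -9), and n·(-35, 24, -13) - (-119) = -22.
|n| = √(36 + 4 + 81) = 11, so the distance is |-22|/11 = 2.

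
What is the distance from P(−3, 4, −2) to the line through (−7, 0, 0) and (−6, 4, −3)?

√10

A direction vector is d = (1, 4, −3).
AP = (4, 4, −2), and AP × d = (−4, 10, 12).
|AP × d|² = 260 and |d|² = 26, so the distance is √(260/26) = √10.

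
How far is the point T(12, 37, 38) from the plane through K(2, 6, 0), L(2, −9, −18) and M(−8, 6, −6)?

KL = (0, −15, −18) and KM = (−10, 0, −6), so a normal is n = KL × KM = (90, 180, −150).
d = |90·12 + 180·37 + (-150)·38 − 1260| / √(8100 + 32400 + 22500) = |780| / (30√70) = 26/√70.

13√70/35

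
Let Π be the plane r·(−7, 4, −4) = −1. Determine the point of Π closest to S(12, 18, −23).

(19, 14, -19)

The perpendicular from S has direction n = (−7, 4, −4): r = (12, 18, −23) + λ(−7, 4, −4).
Substitute into the plane: n·(S + λn) = -1 gives 80 + 81λ = -1, so λ = -1.
Foot = (12, 18, −23) + (-1)·(−7, 4, −4) = (19, 14, −19).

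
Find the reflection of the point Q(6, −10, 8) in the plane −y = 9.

With n = (0, −1, 0), the signed offset is (n·Q − 9)/|n|² = 1/1 = 1.
Q' = Q − 2t·n = (6, −10, 8) − 2·(0, −1, 0) = (6, −8, 8).

(6, -8, 8)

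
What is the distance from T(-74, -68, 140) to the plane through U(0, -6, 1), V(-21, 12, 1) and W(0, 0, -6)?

4

UV = (-21, 18, 0) and UW = (0, 6, -7), so a normal is n = UV × UW = (-126, -147, -126).
n = (-126, -147, -126); n·P − 756 = 924; |n| = 231; distance = 924/231 = 4.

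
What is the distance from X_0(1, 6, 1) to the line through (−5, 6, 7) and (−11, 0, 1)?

A direction vector is d = (−6, −6, −6).
AP = (6, 0, −6); AP·d = 0, |AP|² = 72, |d|² = 108.
distance² = |AP|² − (AP·d)²/|d|² = 72 − 0/108 = 72, so the distance is 6√2.

6√2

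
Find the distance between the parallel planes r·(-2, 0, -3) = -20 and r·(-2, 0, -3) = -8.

12/√13

With common normal n = (-2, 0, -3) (|n| = √13), the distance is |(-20) − (-8)|/|n| = 12/√13.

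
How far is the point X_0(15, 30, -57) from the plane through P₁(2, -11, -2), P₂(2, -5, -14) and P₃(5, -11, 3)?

8√70/35

P₁P₂ = (0, 6, -12) and P₁P₃ = (3, 0, 5), so a normal is n = P₁P₂ × P₁P₃ = (30, -36, -18).
Then n·(15, 30, -57) - 492 = -96.
|n| = √(900 + 1296 + 324) = 6√70, so the distance is |-96|/(6√70) = 16/√70.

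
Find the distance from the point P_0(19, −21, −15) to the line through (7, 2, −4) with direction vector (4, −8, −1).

√65

Direction vector d = (4, −8, −1).
AP = (12, −23, −11), and AP × d = (−65, −32, −4).
|AP × d|² = 5265 and |d|² = 81, so the distance is √(5265/81) = √65.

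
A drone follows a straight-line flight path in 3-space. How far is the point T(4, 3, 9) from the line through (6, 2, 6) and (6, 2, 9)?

A direction vector is d = (0, 0, 3).
AP = (-2, 1, 3); AP·d = 9, |AP|² = 14, |d|² = 9.
distance² = |AP|² − (AP·d)²/|d|² = 14 − 81/9 = 5, so the distance is √5.

√5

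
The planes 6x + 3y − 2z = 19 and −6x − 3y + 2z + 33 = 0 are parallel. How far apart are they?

Divide the second equation by -1 to match normals: 6x + 3y − 2z = 33.
With common normal n = (6, 3, −2) (|n| = 7), the distance is |19 − 33|/|n| = 14/7 = 2.

2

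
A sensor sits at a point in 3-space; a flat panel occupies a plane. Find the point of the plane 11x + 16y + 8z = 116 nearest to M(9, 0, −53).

The perpendicular from M has direction n = (11, 16, 8): r = (9, 0, −53) + μ(11, 16, 8).
Substitute into the plane: n·(M + μn) = 116 gives -325 + 441μ = 116, so μ = 1.
Foot = (9, 0, −53) + 1·(11, 16, 8) = (20, 16, −45).

(20, 16, -45)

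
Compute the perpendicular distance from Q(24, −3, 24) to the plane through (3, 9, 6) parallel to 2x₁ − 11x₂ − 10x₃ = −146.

2/5

Parallel planes share the normal n = (2, −11, −10); since (3, 9, 6) lies on the plane, its equation is 2x₁ − 11x₂ − 10x₃ = -153.
Then n·(24, −3, 24) − (−153) = −6.
|n| = √(4 + 121 + 100) = 15, so the distance is |-6|/15 = 2/5.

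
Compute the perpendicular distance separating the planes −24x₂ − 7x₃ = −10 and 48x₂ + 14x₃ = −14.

17/25

Divide the second equation by -2 to match normals: −24x₂ − 7x₃ = 7.
With common normal n = (0, −24, −7) (|n| = 25), the distance is |(-10) − 7|/|n| = 17/25.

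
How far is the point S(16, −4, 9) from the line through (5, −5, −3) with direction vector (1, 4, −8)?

Direction vector d = (1, 4, −8).
AP = (11, 1, 12); AP·d = -81, |AP|² = 266, |d|² = 81.
distance² = |AP|² − (AP·d)²/|d|² = 266 − 6561/81 = 185, so the distance is √185.

√185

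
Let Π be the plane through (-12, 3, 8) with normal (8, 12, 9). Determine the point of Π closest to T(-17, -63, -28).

(15, -15, 8)

n = (8, 12, 9), |n|² = 289, and n·T − 12 = -1156.
t = -1156/289 = -4, so the foot is T − t·n = (-17, -63, -28) − (-4)·(8, 12, 9) = (15, -15, 8).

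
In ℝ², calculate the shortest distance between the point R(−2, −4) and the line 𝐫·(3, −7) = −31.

53/√58

d = |3·(-2) + (-7)·(-4) − (-31)| / √(9 + 49) = |53|/√58 = 53√58/58.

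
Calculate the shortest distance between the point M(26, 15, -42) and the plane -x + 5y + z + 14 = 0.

d = |(-1)·26 + 5·15 + 1·(-42) − (-14)| / √(1 + 25 + 1) = |21| / (3√3) = 7√3/3.

7/√3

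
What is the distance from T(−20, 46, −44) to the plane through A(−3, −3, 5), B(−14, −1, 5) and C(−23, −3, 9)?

AB = (−11, 2, 0) and AC = (−20, 0, 4), so a normal is n = AB × AC = (8, 44, 40).
Then n·(−20, 46, −44) − 44 = 60.
|n| = √(64 + 1936 + 1600) = 60, so the distance is |60|/60 = 1.

1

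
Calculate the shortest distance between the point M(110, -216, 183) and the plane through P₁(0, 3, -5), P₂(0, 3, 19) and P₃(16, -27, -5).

P₁P₂ = (0, 0, 24) and P₁P₃ = (16, -30, 0), so a normal is n = P₁P₂ × P₁P₃ = (720, 384, 0).
Then n·(110, -216, 183) - 1152 = -4896.
|n| = √(518400 + 147456 + 0) = 816, so the distance is |-4896|/816 = 6.

6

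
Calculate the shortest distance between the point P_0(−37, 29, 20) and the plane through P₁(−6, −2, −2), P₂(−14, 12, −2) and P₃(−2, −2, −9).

P₁P₂ = (−8, 14, 0) and P₁P₃ = (4, 0, −7), so a normal is n = P₁P₂ × P₁P₃ = (−98, −56, −56).
Then n·(−37, 29, 20) − 812 = 70.
|n| = √(9604 + 3136 + 3136) = 126, so the distance is |70|/126 = 5/9.

5/9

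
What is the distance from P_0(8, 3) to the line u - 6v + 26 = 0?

The normal to the line is n = (1, -6) with |n| = √37.
|n·P_0 − (-26)| = |-10 − (-26)| = 16, so the distance is 16/√37.

16√37/37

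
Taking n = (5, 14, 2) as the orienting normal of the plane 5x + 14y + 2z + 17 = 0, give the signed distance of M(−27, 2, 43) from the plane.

-4/15

n·M − (-17) = -4.
|n| = 15, so the signed distance is -4/15.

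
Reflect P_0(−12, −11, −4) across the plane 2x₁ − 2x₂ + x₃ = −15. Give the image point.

(-16, -7, -6)

With n = (2, −2, 1), the signed offset is (n·P_0 − (-15))/|n|² = 9/9 = 1.
P_0' = P_0 − 2t·n = (−12, −11, −4) − 2·(2, −2, 1) = (−16, −7, −6).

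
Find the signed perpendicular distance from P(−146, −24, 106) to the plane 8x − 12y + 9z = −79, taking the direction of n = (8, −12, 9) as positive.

9

n·P − (-79) = 153.
|n| = 17, so the signed distance is 153/17 = 9.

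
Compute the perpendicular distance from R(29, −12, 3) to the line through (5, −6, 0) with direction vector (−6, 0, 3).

6√6

Direction vector d = (−6, 0, 3).
AP = (24, −6, 3), and AP × d = (−18, −90, −36).
|AP × d|² = 9720 and |d|² = 45, so the distance is √(9720/45) = √216 = 6√6.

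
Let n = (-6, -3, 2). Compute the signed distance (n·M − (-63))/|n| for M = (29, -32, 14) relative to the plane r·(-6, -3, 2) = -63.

13/7

n·M − (-63) = 13.
|n| = 7, so the signed distance is 13/7.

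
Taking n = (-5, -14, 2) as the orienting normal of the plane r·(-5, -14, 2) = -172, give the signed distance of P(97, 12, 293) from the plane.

7

n·P − (-172) = 105.
|n| = 15, so the signed distance is 105/15 = 7.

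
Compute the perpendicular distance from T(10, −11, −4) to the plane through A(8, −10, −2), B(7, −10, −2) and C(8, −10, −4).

AB = (−1, 0, 0) and AC = (0, 0, −2), so a normal is n = AB × AC = (0, −2, 0).
d = |(-2)·(-11) − 20| / √(0 + 4 + 0) = |2| / 2 = 1.

1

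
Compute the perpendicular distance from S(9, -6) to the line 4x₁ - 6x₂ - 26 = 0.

23/√13

The normal to the line is n = (4, -6) with |n| = 2√13.
|n·S − 26| = |72 − 26| = 46, so the distance is 46/(2√13) = 23√13/13.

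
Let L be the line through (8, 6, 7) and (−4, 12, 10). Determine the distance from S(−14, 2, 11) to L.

A direction vector is d = (−12, 6, 3).
AP = (−22, −4, 4), and AP × d = (−36, 18, −180).
|AP × d|² = 34020 and |d|² = 189, so the distance is √(34020/189) = √180 = 6√5.

6√5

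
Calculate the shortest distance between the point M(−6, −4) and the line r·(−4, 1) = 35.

15/√17

d = |(-4)·(-6) + 1·(-4) − 35| / √(16 + 1) = |-15|/√17 = 15/√17.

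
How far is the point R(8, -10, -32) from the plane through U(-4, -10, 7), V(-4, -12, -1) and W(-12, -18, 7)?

9/√33

UV = (0, -2, -8) and UW = (-8, -8, 0), so a normal is n = UV × UW = (-64, 64, -16).
n = (-64, 64, -16); n·P − (-496) = -144; |n| = 16√33; distance = 144/(16√33) = 9/√33.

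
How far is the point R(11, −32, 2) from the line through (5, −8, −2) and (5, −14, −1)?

6

A direction vector is d = (0, −6, 1).
AP = (6, −24, 4); AP·d = 148, |AP|² = 628, |d|² = 37.
distance² = |AP|² − (AP·d)²/|d|² = 628 − 21904/37 = 36, so the distance is 6.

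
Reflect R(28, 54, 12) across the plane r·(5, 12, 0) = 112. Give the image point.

(-12, -42, 12)

n = (5, 12, 0), |n|² = 169, n·R − 112 = 676, so t = 676/169 = 4.
Foot F = R − 4·n = (8, 6, 12); the reflection is 2F − R = (−12, −42, 12).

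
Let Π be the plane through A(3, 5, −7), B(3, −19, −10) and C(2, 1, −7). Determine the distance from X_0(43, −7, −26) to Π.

AB = (0, −24, −3) and AC = (−1, −4, 0), so a normal is n = AB × AC = (−12, 3, −24).
Then n·(43, −7, −26) − 147 = −60.
|n| = √(144 + 9 + 576) = 27, so the distance is |-60|/27 = 20/9.

20/9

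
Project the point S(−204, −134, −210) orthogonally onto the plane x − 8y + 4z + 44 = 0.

The perpendicular from S has direction n = (1, −8, 4): r = (−204, −134, −210) + t(1, −8, 4).
Substitute into the plane: n·(S + tn) = -44 gives 28 + 81t = -44, so t = -8/9.
Foot = (−204, −134, −210) + (-8/9)·(1, −8, 4) = (−1844/9, −1142/9, −1922/9).

(-1844/9, -1142/9, -1922/9)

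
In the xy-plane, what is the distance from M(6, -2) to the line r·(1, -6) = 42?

24/√37

d = |1·6 + (-6)·(-2) − 42| / √(1 + 36) = |-24|/√37 = 24/√37.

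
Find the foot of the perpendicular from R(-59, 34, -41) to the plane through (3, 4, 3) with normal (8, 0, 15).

(-27, 34, 19)

n = (8, 0, 15), |n|² = 289, and n·R − 69 = -1156.
t = -1156/289 = -4, so the foot is R − t·n = (-59, 34, -41) − (-4)·(8, 0, 15) = (-27, 34, 19).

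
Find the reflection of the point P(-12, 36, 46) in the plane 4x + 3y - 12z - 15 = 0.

(12, 54, -26)

With n = (4, 3, -12), the signed offset is (n·P − 15)/|n|² = -507/169 = -3.
P' = P − 2t·n = (-12, 36, 46) − (-6)·(4, 3, -12) = (12, 54, -26).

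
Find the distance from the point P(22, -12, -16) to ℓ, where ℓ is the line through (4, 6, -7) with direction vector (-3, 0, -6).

27

Direction vector d = (-3, 0, -6).
AP = (18, -18, -9); AP·d = 0, |AP|² = 729, |d|² = 45.
distance² = |AP|² − (AP·d)²/|d|² = 729 − 0/45 = 729, so the distance is 27.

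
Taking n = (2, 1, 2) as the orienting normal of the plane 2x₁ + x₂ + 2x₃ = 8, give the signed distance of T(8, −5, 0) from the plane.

1

n·T − 8 = 3.
|n| = 3, so the signed distance is 3/3 = 1.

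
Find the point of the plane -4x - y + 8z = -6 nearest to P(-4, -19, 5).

(0, -18, -3)

n = (-4, -1, 8), |n|² = 81, and n·P − (-6) = 81.
t = 81/81 = 1, so the foot is P − t·n = (-4, -19, 5) − 1·(-4, -1, 8) = (0, -18, -3).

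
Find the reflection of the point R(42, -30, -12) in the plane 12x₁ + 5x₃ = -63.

(-30, -30, -42)

With n = (12, 0, 5), the signed offset is (n·R − (-63))/|n|² = 507/169 = 3.
R' = R − 2t·n = (42, -30, -12) − 6·(12, 0, 5) = (-30, -30, -42).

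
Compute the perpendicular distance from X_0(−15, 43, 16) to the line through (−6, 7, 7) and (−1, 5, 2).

A direction vector is d = (5, −2, −5).
AP = (−9, 36, 9), and AP × d = (−162, 0, −162).
|AP × d|² = 52488 and |d|² = 54, so the distance is √(52488/54) = √972 = 18√3.

18√3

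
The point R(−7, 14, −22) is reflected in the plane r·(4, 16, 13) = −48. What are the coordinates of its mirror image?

(-131/21, 358/21, -410/21)

With n = (4, 16, 13), the signed offset is (n·R − (-48))/|n|² = -42/441 = -2/21.
R' = R − 2t·n = (−7, 14, −22) − (-4/21)·(4, 16, 13) = (−131/21, 358/21, −410/21).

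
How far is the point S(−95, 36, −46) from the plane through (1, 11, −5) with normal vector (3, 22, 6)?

16/23

The plane has equation n·(r − (1, 11, −5)) = 0, i.e. n·r = 215.
n = (3, 22, 6); n·P − 215 = 16; |n| = 23; distance = 16/23.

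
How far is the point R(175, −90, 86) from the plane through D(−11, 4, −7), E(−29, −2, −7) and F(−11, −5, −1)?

9

DE = (−18, −6, 0) and DF = (0, −9, 6), so a normal is n = DE × DF = (−36, 108, 162).
Then n·(175, −90, 86) − (−306) = −1782.
|n| = √(1296 + 11664 + 26244) = 198, so the distance is |-1782|/198 = 9.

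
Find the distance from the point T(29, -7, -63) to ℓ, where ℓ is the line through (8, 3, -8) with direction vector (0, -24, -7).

Direction vector d = (0, -24, -7).
AP = (21, -10, -55); AP·d = 625, |AP|² = 3566, |d|² = 625.
distance² = |AP|² − (AP·d)²/|d|² = 3566 − 390625/625 = 2941, so the distance is √2941.

√2941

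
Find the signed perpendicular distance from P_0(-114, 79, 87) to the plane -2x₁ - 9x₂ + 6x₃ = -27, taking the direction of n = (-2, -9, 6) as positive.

6

n·P_0 − (-27) = 66.
|n| = 11, so the signed distance is 66/11 = 6.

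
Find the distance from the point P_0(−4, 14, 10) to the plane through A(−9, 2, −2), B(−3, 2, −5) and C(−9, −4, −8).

AB = (6, 0, −3) and AC = (0, −6, −6), so a normal is n = AB × AC = (−18, 36, −36).
d = |(-18)·(-4) + 36·14 + (-36)·10 − 306| / √(324 + 1296 + 1296) = |-90| / 54 = 5/3.

5/3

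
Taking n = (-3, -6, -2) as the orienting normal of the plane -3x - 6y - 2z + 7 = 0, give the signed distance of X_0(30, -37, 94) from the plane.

-7

n·X_0 − (-7) = -49.
|n| = 7, so the signed distance is -49/7 = -7.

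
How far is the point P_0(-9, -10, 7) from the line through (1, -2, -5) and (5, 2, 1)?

2√77

A direction vector is d = (4, 4, 6).
AP = (-10, -8, 12), and AP × d = (-96, 108, -8).
|AP × d|² = 20944 and |d|² = 68, so the distance is √(20944/68) = √308 = 2√77.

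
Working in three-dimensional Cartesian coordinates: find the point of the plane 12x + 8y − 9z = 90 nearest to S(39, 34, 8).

(15, 18, 26)

The perpendicular from S has direction n = (12, 8, −9): r = (39, 34, 8) + λ(12, 8, −9).
Substitute into the plane: n·(S + λn) = 90 gives 668 + 289λ = 90, so λ = -2.
Foot = (39, 34, 8) + (-2)·(12, 8, −9) = (15, 18, 26).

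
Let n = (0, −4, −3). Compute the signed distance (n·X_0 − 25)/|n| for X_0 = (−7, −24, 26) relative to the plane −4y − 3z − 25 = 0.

-7/5

n·X_0 − 25 = -7.
|n| = 5, so the signed distance is -7/5.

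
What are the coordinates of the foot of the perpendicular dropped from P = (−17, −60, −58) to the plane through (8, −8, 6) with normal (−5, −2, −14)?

n = (−5, −2, −14), |n|² = 225, and n·P − (-108) = 1125.
t = 1125/225 = 5, so the foot is P − t·n = (−17, −60, −58) − 5·(−5, −2, −14) = (8, −50, 12).

(8, -50, 12)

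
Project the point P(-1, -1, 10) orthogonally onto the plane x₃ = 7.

(-1, -1, 7)

The perpendicular from P has direction n = (0, 0, 1): r = (-1, -1, 10) + μ(0, 0, 1).
Substitute into the plane: n·(P + μn) = 7 gives 10 + 1μ = 7, so μ = -3.
Foot = (-1, -1, 10) + (-3)·(0, 0, 1) = (-1, -1, 7).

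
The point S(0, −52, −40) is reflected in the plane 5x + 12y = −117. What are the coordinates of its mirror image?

(30, 20, -40)

With n = (5, 12, 0), the signed offset is (n·S − (-117))/|n|² = -507/169 = -3.
S' = S − 2t·n = (0, −52, −40) − (-6)·(5, 12, 0) = (30, 20, −40).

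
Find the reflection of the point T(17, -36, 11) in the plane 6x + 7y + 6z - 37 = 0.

(29, -22, 23)

n = (6, 7, 6), |n|² = 121, n·T − 37 = -121, so t = -121/121 = -1.
Foot F = T − (-1)·n = (23, -29, 17); the reflection is 2F − T = (29, -22, 23).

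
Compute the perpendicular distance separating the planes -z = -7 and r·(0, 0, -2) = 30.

Divide the second equation by 2 to match normals: -z = 15.
With common normal n = (0, 0, -1) (|n| = 1), the distance is |(-7) − 15|/|n| = 22/1 = 22.

22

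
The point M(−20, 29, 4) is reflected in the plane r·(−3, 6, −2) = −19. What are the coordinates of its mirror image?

(10, -31, 24)

n = (−3, 6, −2), |n|² = 49, n·M − (-19) = 245, so t = 245/49 = 5.
Foot F = M − 5·n = (−5, −1, 14); the reflection is 2F − M = (10, −31, 24).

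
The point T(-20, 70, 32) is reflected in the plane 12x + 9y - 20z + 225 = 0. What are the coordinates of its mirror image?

(-476/25, 1768/25, 152/5)

n = (12, 9, -20), |n|² = 625, n·T − (-225) = -25, so t = -25/625 = -1/25.
Foot F = T − (-1/25)·n = (-488/25, 1759/25, 156/5); the reflection is 2F − T = (-476/25, 1768/25, 152/5).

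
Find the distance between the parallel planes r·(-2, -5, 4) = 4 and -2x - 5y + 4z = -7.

11√5/15

Both planes have normal n = (-2, -5, 4), |n| = 3√5. Any point on the first plane is at distance |(-7) − 4|/|n| = 11/(3√5) = 11√5/15 from the second.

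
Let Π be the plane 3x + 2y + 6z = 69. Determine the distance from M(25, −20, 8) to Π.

Normal vector n = (3, 2, 6), and n·(25, −20, 8) − 69 = 14.
|n| = √(9 + 4 + 36) = 7, so the distance is |14|/7 = 2.

2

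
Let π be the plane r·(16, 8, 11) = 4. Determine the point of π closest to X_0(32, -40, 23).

(16, -48, 12)

The perpendicular from X_0 has direction n = (16, 8, 11): r = (32, -40, 23) + μ(16, 8, 11).
Substitute into the plane: n·(X_0 + μn) = 4 gives 445 + 441μ = 4, so μ = -1.
Foot = (32, -40, 23) + (-1)·(16, 8, 11) = (16, -48, 12).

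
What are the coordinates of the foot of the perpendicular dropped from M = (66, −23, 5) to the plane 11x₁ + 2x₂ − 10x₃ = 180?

(44, -27, 25)

n = (11, 2, −10), |n|² = 225, and n·M − 180 = 450.
t = 450/225 = 2, so the foot is M − t·n = (66, −23, 5) − 2·(11, 2, −10) = (44, −27, 25).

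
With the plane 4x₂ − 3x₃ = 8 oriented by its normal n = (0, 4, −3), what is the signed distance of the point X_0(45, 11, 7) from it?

3

n·X_0 − 8 = 15.
|n| = 5, so the signed distance is 15/5 = 3.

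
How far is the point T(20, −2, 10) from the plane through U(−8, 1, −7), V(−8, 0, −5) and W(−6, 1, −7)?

UV = (0, −1, 2) and UW = (2, 0, 0), so a normal is n = UV × UW = (0, 4, 2).
Then n·(20, −2, 10) − (−10) = 22.
|n| = √(0 + 16 + 4) = 2√5, so the distance is |22|/(2√5) = 11√5/5.

11√5/5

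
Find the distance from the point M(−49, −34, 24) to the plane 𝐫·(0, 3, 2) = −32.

Normal vector n = (0, 3, 2), and n·(−49, −34, 24) − (−32) = −22.
|n| = √(0 + 9 + 4) = √13, so the distance is |-22|/√13 = 22/√13.

22√13/13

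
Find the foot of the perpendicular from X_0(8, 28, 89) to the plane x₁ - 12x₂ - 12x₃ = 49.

(13, -32, 29)

The perpendicular from X_0 has direction n = (1, -12, -12): r = (8, 28, 89) + t(1, -12, -12).
Substitute into the plane: n·(X_0 + tn) = 49 gives -1396 + 289t = 49, so t = 5.
Foot = (8, 28, 89) + 5·(1, -12, -12) = (13, -32, 29).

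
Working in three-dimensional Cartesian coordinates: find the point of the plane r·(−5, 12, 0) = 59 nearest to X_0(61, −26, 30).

The perpendicular from X_0 has direction n = (−5, 12, 0): r = (61, −26, 30) + t(−5, 12, 0).
Substitute into the plane: n·(X_0 + tn) = 59 gives -617 + 169t = 59, so t = 4.
Foot = (61, −26, 30) + 4·(−5, 12, 0) = (41, 22, 30).

(41, 22, 30)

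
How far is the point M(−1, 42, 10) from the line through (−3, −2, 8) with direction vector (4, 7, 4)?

Direction vector d = (4, 7, 4).
AP = (2, 44, 2); AP·d = 324, |AP|² = 1944, |d|² = 81.
distance² = |AP|² − (AP·d)²/|d|² = 1944 − 104976/81 = 648, so the distance is 18√2.

18√2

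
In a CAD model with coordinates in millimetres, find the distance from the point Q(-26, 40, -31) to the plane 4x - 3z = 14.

5

n = (4, 0, -3); n·P − 14 = -25; |n| = 5; distance = 25/5 = 5.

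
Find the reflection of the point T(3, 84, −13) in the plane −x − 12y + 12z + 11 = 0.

n = (−1, −12, 12), |n|² = 289, n·T − (-11) = -1156, so t = -1156/289 = -4.
Foot F = T − (-4)·n = (−1, 36, 35); the reflection is 2F − T = (−5, −12, 83).

(-5, -12, 83)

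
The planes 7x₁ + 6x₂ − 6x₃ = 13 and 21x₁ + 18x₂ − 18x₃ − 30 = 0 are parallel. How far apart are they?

3/11

Divide the second equation by 3 to match normals: 7x₁ + 6x₂ − 6x₃ = 10.
With common normal n = (7, 6, −6) (|n| = 11), the distance is |13 − 10|/|n| = 3/11.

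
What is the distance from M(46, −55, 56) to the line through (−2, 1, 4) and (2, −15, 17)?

8√17

A direction vector is d = (4, −16, 13).
AP = (48, −56, 52), and AP × d = (104, −416, −544).
|AP × d|² = 479808 and |d|² = 441, so the distance is √(479808/441) = √1088 = 8√17.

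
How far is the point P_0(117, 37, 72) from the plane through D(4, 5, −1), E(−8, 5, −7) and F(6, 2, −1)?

DE = (−12, 0, −6) and DF = (2, −3, 0), so a normal is n = DE × DF = (−18, −12, 36).
d = |(-18)·117 + (-12)·37 + 36·72 − (-168)| / √(324 + 144 + 1296) = |210| / 42 = 5.

5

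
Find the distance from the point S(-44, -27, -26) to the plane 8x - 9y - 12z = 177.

Normal vector n = (8, -9, -12), and n·(-44, -27, -26) - 177 = 26.
|n| = √(64 + 81 + 144) = 17, so the distance is |26|/17 = 26/17.

26/17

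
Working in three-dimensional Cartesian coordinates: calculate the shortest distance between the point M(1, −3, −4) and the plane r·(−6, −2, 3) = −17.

5/7

Normal vector n = (−6, −2, 3), and n·(1, −3, −4) − (−17) = 5.
|n| = √(36 + 4 + 9) = 7, so the distance is |5|/7 = 5/7.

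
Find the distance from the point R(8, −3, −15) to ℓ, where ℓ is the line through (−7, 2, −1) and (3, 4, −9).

A direction vector is d = (10, 2, −8).
AP = (15, −5, −14), and AP × d = (68, −20, 80).
|AP × d|² = 11424 and |d|² = 168, so the distance is √(11424/168) = √68 = 2√17.

2√17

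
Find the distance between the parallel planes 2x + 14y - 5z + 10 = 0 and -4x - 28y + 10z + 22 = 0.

7/5

Divide the second equation by -2 to match normals: 2x + 14y - 5z = 11.
Both planes have normal n = (2, 14, -5), |n| = 15. Any point on the first plane is at distance |11 − (-10)|/|n| = 21/15 = 7/5 from the second.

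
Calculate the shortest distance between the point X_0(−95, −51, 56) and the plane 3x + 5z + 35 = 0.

n = (3, 0, 5); n·P − (-35) = 30; |n| = √34; distance = 30/√34.

30/√34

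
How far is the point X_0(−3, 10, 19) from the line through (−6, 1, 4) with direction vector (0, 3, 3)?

3√3

Direction vector d = (0, 3, 3).
AP = (3, 9, 15); AP·d = 72, |AP|² = 315, |d|² = 18.
distance² = |AP|² − (AP·d)²/|d|² = 315 − 5184/18 = 27, so the distance is 3√3.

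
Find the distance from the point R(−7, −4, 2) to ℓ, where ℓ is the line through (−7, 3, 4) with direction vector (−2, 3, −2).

Direction vector d = (−2, 3, −2).
AP = (0, −7, −2); AP·d = -17, |AP|² = 53, |d|² = 17.
distance² = |AP|² − (AP·d)²/|d|² = 53 − 289/17 = 36, so the distance is 6.

6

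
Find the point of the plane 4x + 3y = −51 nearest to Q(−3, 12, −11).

n = (4, 3, 0), |n|² = 25, and n·Q − (-51) = 75.
t = 75/25 = 3, so the foot is Q − t·n = (−3, 12, −11) − 3·(4, 3, 0) = (−15, 3, −11).

(-15, 3, -11)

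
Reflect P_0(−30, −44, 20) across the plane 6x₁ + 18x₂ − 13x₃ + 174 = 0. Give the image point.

n = (6, 18, −13), |n|² = 529, n·P_0 − (-174) = -1058, so t = -1058/529 = -2.
Foot F = P_0 − (-2)·n = (−18, −8, −6); the reflection is 2F − P_0 = (−6, 28, −32).

(-6, 28, -32)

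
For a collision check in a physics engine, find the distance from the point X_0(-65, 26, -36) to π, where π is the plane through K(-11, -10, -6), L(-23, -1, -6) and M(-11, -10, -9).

18/5

KL = (-12, 9, 0) and KM = (0, 0, -3), so a normal is n = KL × KM = (-27, -36, 0).
n = (-27, -36, 0); n·P − 657 = 162; |n| = 45; distance = 162/45 = 18/5.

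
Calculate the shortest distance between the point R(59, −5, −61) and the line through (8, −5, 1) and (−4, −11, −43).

A direction vector is d = (−12, −6, −44).
AP = (51, 0, −62); AP·d = 2116, |AP|² = 6445, |d|² = 2116.
distance² = |AP|² − (AP·d)²/|d|² = 6445 − 4477456/2116 = 4329, so the distance is 3√481.

3√481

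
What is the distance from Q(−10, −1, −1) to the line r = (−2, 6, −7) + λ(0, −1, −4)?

2√33

Direction vector d = (0, −1, −4).
AP = (−8, −7, 6), and AP × d = (34, −32, 8).
|AP × d|² = 2244 and |d|² = 17, so the distance is √(2244/17) = √132 = 2√33.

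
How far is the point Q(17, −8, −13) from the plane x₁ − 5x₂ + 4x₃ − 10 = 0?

5/√42

n = (1, −5, 4); n·P − 10 = -5; |n| = √42; distance = 5/√42.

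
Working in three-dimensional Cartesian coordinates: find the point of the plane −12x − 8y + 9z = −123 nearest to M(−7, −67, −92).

(-179/17, -1179/17, -1519/17)

n = (−12, −8, 9), |n|² = 289, and n·M − (-123) = -85.
t = -85/289 = -5/17, so the foot is M − t·n = (−7, −67, −92) − (-5/17)·(−12, −8, 9) = (−179/17, −1179/17, −1519/17).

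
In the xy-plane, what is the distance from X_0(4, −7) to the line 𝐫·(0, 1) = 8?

15

The normal to the line is n = (0, 1) with |n| = 1.
|n·X_0 − 8| = |-7 − 8| = 15, so the distance is 15/1 = 15.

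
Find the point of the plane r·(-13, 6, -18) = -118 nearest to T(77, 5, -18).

(64, 11, -36)

The perpendicular from T has direction n = (-13, 6, -18): r = (77, 5, -18) + μ(-13, 6, -18).
Substitute into the plane: n·(T + μn) = -118 gives -647 + 529μ = -118, so μ = 1.
Foot = (77, 5, -18) + 1·(-13, 6, -18) = (64, 11, -36).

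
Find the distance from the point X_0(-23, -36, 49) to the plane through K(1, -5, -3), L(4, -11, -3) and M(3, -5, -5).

25/3

KL = (3, -6, 0) and KM = (2, 0, -2), so a normal is n = KL × KM = (12, 6, 12).
d = |12·(-23) + 6·(-36) + 12·49 − (-54)| / √(144 + 36 + 144) = |150| / 18 = 25/3.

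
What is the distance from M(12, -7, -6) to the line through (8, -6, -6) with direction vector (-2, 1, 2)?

2√2

Direction vector d = (-2, 1, 2).
AP = (4, -1, 0), and AP × d = (-2, -8, 2).
|AP × d|² = 72 and |d|² = 9, so the distance is √(72/9) = √8 = 2√2.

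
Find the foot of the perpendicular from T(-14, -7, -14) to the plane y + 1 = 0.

n = (0, 1, 0), |n|² = 1, and n·T − (-1) = -6.
t = -6/1 = -6, so the foot is T − t·n = (-14, -7, -14) − (-6)·(0, 1, 0) = (-14, -1, -14).

(-14, -1, -14)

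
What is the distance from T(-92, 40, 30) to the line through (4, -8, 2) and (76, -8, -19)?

48

A direction vector is d = (72, 0, -21).
AP = (-96, 48, 28), and AP × d = (-1008, 0, -3456).
|AP × d|² = 12960000 and |d|² = 5625, so the distance is √(12960000/5625) = √2304 = 48.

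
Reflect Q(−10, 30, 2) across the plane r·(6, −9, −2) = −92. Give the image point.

(14, -6, -6)

n = (6, −9, −2), |n|² = 121, n·Q − (-92) = -242, so t = -242/121 = -2.
Foot F = Q − (-2)·n = (2, 12, −2); the reflection is 2F − Q = (14, −6, −6).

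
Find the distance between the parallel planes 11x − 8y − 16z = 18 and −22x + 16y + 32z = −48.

Divide the second equation by -2 to match normals: 11x − 8y − 16z = 24.
With common normal n = (11, −8, −16) (|n| = 21), the distance is |18 − 24|/|n| = 6/21 = 2/7.

2/7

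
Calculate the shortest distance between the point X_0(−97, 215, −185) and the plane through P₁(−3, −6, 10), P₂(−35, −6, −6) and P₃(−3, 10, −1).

P₁P₂ = (−32, 0, −16) and P₁P₃ = (0, 16, −11), so a normal is n = P₁P₂ × P₁P₃ = (256, −352, −512).
Then n·(−97, 215, −185) − (−3776) = −2016.
|n| = √(65536 + 123904 + 262144) = 672, so the distance is |-2016|/672 = 3.

3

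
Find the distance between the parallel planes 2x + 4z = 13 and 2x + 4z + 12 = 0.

5√5/2

With common normal n = (2, 0, 4) (|n| = 2√5), the distance is |13 − (-12)|/|n| = 25/(2√5) = 5√5/2.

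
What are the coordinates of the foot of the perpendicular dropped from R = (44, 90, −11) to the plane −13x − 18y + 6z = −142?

(-8, 18, 13)

The perpendicular from R has direction n = (−13, −18, 6): r = (44, 90, −11) + t(−13, −18, 6).
Substitute into the plane: n·(R + tn) = -142 gives -2258 + 529t = -142, so t = 4.
Foot = (44, 90, −11) + 4·(−13, −18, 6) = (−8, 18, 13).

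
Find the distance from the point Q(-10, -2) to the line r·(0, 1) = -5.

d = |0·(-10) + 1·(-2) − (-5)| / √(0 + 1) = |3|/1 = 3.

3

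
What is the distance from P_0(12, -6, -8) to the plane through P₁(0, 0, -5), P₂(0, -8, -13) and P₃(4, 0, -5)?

P₁P₂ = (0, -8, -8) and P₁P₃ = (4, 0, 0), so a normal is n = P₁P₂ × P₁P₃ = (0, -32, 32).
n = (0, -32, 32); n·P − (-160) = 96; |n| = 32√2; distance = 96/(32√2) = 3√2/2.

3√2/2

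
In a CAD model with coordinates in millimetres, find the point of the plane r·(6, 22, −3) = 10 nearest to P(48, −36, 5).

n = (6, 22, −3), |n|² = 529, and n·P − 10 = -529.
t = -529/529 = -1, so the foot is P − t·n = (48, −36, 5) − (-1)·(6, 22, −3) = (54, −14, 2).

(54, -14, 2)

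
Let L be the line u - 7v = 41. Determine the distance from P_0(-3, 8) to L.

The normal to the line is n = (1, -7) with |n| = 5√2.
|n·P_0 − 41| = |-59 − 41| = 100, so the distance is 100/(5√2) = 10√2.

10√2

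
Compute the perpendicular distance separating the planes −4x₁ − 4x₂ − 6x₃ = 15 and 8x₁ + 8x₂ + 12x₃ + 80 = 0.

Divide the second equation by -2 to match normals: −4x₁ − 4x₂ − 6x₃ = 40.
Both planes have normal n = (−4, −4, −6), |n| = 2√17. Any point on the first plane is at distance |40 − 15|/|n| = 25/(2√17) from the second.

25√17/34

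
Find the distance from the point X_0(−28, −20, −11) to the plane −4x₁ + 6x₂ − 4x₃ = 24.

d = |(-4)·(-28) + 6·(-20) + (-4)·(-11) − 24| / √(16 + 36 + 16) = |12| / (2√17) = 6√17/17.

6/√17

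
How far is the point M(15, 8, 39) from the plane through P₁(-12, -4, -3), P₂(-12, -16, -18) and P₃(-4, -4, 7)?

P₁P₂ = (0, -12, -15) and P₁P₃ = (8, 0, 10), so a normal is n = P₁P₂ × P₁P₃ = (-120, -120, 96).
d = |(-120)·15 + (-120)·8 + 96·39 − 1632| / √(14400 + 14400 + 9216) = |-648| / (24√66) = 27/√66.

27/√66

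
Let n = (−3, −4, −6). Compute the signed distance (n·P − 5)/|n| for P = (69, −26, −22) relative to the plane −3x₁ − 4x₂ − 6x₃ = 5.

n·P − 5 = 24.
|n| = √61, so the signed distance is 24√61/61.

24√61/61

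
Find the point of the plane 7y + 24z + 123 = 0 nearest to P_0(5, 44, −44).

(5, 51, -20)

n = (0, 7, 24), |n|² = 625, and n·P_0 − (-123) = -625.
t = -625/625 = -1, so the foot is P_0 − t·n = (5, 44, −44) − (-1)·(0, 7, 24) = (5, 51, −20).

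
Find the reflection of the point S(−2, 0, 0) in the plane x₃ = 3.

With n = (0, 0, 1), the signed offset is (n·S − 3)/|n|² = -3/1 = -3.
S' = S − 2t·n = (−2, 0, 0) − (-6)·(0, 0, 1) = (−2, 0, 6).

(-2, 0, 6)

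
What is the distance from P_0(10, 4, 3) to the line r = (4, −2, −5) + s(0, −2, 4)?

2√29

Direction vector d = (0, −2, 4).
AP = (6, 6, 8); AP·d = 20, |AP|² = 136, |d|² = 20.
distance² = |AP|² − (AP·d)²/|d|² = 136 − 400/20 = 116, so the distance is 2√29.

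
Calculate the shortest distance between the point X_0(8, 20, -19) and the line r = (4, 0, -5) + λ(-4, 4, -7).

12√2

Direction vector d = (-4, 4, -7).
AP = (4, 20, -14); AP·d = 162, |AP|² = 612, |d|² = 81.
distance² = |AP|² − (AP·d)²/|d|² = 612 − 26244/81 = 288, so the distance is 12√2.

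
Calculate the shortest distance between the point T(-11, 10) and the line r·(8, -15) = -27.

d = |8·(-11) + (-15)·10 − (-27)| / √(64 + 225) = |-211|/17 = 211/17.

211/17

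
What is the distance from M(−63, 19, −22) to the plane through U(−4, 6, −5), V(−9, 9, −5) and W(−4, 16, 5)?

27√59/59

UV = (−5, 3, 0) and UW = (0, 10, 10), so a normal is n = UV × UW = (30, 50, −50).
Then n·(−63, 19, −22) − 430 = −270.
|n| = √(900 + 2500 + 2500) = 10√59, so the distance is |-270|/(10√59) = 27√59/59.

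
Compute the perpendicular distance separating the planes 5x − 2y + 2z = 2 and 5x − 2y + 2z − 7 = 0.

Both planes have normal n = (5, −2, 2), |n| = √33. Any point on the first plane is at distance |7 − 2|/|n| = 5/√33 = 5√33/33 from the second.

5/√33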